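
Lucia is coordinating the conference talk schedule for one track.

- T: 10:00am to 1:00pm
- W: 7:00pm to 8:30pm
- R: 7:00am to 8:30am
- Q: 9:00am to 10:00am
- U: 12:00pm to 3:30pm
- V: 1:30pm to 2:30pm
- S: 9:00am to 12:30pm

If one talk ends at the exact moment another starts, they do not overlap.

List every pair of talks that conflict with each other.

Check each pair: they overlap iff neither finishes before the other starts.
Sorted by start: R, Q, S, T, U, V, W.
Q starts after R ends, so nothing later overlaps R either.
S starts before Q ends → Q and S overlap.
T starts exactly when Q ends (back-to-back, no overlap), so nothing later overlaps Q either.
T starts before S ends → S and T overlap.
U starts before S ends → S and U overlap.
V starts after S ends, so nothing later overlaps S either.
U starts before T ends → T and U overlap.
V starts after T ends, so nothing later overlaps T either.
V starts before U ends → U and V overlap.
W starts after U ends.
W starts after V ends.

Q & S, S & T, S & U, T & U, U & V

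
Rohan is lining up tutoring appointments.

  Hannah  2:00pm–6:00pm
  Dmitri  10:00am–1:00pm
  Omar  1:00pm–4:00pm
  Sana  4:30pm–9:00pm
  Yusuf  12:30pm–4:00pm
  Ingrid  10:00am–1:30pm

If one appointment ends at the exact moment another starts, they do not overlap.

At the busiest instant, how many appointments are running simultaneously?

3

Walk through starts and ends in time order (an end at T is processed before a start at T):
10:00am start Dmitri → 1
10:00am start Ingrid → 2
12:30pm start Yusuf → 3
1:00pm end Dmitri → 2
1:00pm start Omar → 3
1:30pm end Ingrid → 2
2:00pm start Hannah → 3
4:00pm end Omar → 2
4:00pm end Yusuf → 1
4:30pm start Sana → 2
6:00pm end Hannah → 1
9:00pm end Sana → 0
Peak is 3, at 12:30pm (Dmitri, Ingrid, Yusuf).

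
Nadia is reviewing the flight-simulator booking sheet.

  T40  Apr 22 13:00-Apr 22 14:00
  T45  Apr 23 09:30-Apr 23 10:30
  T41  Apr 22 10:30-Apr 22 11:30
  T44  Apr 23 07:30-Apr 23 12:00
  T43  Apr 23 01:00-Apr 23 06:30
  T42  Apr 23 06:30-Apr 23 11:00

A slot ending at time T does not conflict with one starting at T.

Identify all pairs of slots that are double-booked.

T42 & T44, T42 & T45, T44 & T45

Sorted by start: T41, T40, T43, T42, T44, T45.
T40 starts after T41 ends, so nothing later overlaps T41 either.
T43 starts after T40 ends, so nothing later overlaps T40 either.
T42 starts exactly when T43 ends (back-to-back, no overlap), so nothing later overlaps T43 either.
T44 starts before T42 ends → T42 and T44 overlap.
T45 starts before T42 ends → T42 and T45 overlap.
T45 starts before T44 ends → T44 and T45 overlap.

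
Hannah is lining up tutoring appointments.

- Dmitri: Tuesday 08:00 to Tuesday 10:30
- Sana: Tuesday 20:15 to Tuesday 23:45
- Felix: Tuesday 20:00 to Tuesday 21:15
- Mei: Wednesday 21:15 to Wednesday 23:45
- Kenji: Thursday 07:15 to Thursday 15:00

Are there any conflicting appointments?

Yes

Sorted by start: Dmitri, Felix, Sana, Mei, Kenji.
Felix starts after Dmitri ends; Dmitri is clear from here.
Sana starts before Felix ends → Felix and Sana overlap.
That's a conflict, so the schedule is not conflict-free.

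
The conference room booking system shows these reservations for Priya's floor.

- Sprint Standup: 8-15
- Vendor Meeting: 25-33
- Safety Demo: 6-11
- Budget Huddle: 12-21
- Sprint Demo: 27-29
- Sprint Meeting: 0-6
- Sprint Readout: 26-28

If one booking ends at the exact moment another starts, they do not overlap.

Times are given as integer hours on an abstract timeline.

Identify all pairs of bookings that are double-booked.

Sorted by start: Sprint Meeting, Safety Demo, Sprint Standup, Budget Huddle, Vendor Meeting, Sprint Readout, Sprint Demo.
Safety Demo starts exactly when Sprint Meeting ends (back-to-back, no overlap), so nothing later overlaps Sprint Meeting either.
Sprint Standup starts before Safety Demo ends → Safety Demo and Sprint Standup overlap.
Budget Huddle starts after Safety Demo ends, so nothing later overlaps Safety Demo either.
Budget Huddle starts before Sprint Standup ends → Sprint Standup and Budget Huddle overlap.
Vendor Meeting starts after Sprint Standup ends, so nothing later overlaps Sprint Standup either.
Vendor Meeting starts after Budget Huddle ends, so nothing later overlaps Budget Huddle either.
Sprint Readout starts before Vendor Meeting ends → Vendor Meeting and Sprint Readout overlap.
Sprint Demo starts before Vendor Meeting ends → Vendor Meeting and Sprint Demo overlap.
Sprint Demo starts before Sprint Readout ends → Sprint Readout and Sprint Demo overlap.

Budget Huddle & Sprint Standup, Safety Demo & Sprint Standup, Sprint Demo & Sprint Readout, Sprint Demo & Vendor Meeting, Sprint Readout & Vendor Meeting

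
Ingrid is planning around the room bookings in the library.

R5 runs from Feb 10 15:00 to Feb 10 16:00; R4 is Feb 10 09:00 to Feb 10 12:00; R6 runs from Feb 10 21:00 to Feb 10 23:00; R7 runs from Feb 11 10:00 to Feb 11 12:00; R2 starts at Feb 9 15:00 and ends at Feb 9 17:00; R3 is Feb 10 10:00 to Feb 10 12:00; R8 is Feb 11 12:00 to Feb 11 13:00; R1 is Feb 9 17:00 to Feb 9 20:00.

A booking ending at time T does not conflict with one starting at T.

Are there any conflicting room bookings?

Sorted by start: R2, R1, R4, R3, R5, R6, R7, R8.
R1 starts exactly when R2 ends (back-to-back, no overlap), so nothing later overlaps R2 either.
R4 starts after R1 ends, so nothing later overlaps R1 either.
R3 starts before R4 ends → R4 and R3 overlap.
That's a conflict, so the schedule is not conflict-free.

Yes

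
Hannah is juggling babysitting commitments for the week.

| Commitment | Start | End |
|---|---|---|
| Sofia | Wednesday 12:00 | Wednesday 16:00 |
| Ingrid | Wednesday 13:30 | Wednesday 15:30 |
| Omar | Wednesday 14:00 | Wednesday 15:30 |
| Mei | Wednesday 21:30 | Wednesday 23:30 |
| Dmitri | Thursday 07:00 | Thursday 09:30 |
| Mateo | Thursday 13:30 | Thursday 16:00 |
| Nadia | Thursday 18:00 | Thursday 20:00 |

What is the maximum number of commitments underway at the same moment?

3

Sort all start/end points and keep a running count:
Wednesday 12:00 start Sofia → 1
Wednesday 13:30 start Ingrid → 2
Wednesday 14:00 start Omar → 3
Wednesday 15:30 end Ingrid → 2
Wednesday 15:30 end Omar → 1
Wednesday 16:00 end Sofia → 0
Wednesday 21:30 start Mei → 1
Wednesday 23:30 end Mei → 0
Thursday 07:00 start Dmitri → 1
Thursday 09:30 end Dmitri → 0
Thursday 13:30 start Mateo → 1
Thursday 16:00 end Mateo → 0
Thursday 18:00 start Nadia → 1
Thursday 20:00 end Nadia → 0
Peak is 3, at Wednesday 14:00 (Ingrid, Omar, Sofia).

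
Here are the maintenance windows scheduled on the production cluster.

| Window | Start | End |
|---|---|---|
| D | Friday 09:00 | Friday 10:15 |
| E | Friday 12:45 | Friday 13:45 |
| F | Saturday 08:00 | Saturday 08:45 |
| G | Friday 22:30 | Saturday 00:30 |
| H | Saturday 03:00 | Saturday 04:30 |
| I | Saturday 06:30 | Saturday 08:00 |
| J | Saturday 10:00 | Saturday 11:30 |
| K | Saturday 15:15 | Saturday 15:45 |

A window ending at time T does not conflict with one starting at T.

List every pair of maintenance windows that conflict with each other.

no conflicts

Sorted by start: D, E, G, H, I, F, J, K.
E starts after D ends; D is clear from here.
G starts after E ends; E is clear from here.
H starts after G ends; G is clear from here.
I starts after H ends; H is clear from here.
F starts exactly when I ends (back-to-back, no overlap); I is clear from here.
J starts after F ends; F is clear from here.
K starts after J ends.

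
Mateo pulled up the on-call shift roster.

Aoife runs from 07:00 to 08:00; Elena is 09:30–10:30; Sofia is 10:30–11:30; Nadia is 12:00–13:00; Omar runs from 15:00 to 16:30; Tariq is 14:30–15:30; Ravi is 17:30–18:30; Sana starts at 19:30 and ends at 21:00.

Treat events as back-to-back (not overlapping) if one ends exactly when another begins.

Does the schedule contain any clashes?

Yes

Sorted by start: Aoife, Elena, Sofia, Nadia, Tariq, Omar, Ravi, Sana.
Elena starts after Aoife ends — done with Aoife.
Sofia starts exactly when Elena ends (back-to-back, no overlap) — done with Elena.
Nadia starts after Sofia ends — done with Sofia.
Tariq starts after Nadia ends — done with Nadia.
Omar starts before Tariq ends → Tariq and Omar overlap.
That's a conflict, so the schedule is not conflict-free.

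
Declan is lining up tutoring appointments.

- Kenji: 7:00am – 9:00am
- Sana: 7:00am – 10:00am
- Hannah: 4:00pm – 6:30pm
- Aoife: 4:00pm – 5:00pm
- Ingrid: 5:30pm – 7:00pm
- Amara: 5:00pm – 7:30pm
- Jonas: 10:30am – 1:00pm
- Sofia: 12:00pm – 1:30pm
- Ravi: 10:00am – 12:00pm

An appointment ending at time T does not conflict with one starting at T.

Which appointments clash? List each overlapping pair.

Sorted by start: Sana, Kenji, Ravi, Jonas, Sofia, Aoife, Hannah, Amara, Ingrid.
Kenji starts before Sana ends → Sana and Kenji overlap.
Ravi starts exactly when Sana ends (back-to-back, no overlap); Sana is clear from here.
Ravi starts after Kenji ends; Kenji is clear from here.
Jonas starts before Ravi ends → Ravi and Jonas overlap.
Sofia starts exactly when Ravi ends (back-to-back, no overlap); Ravi is clear from here.
Sofia starts before Jonas ends → Jonas and Sofia overlap.
Aoife starts after Jonas ends; Jonas is clear from here.
Aoife starts after Sofia ends; Sofia is clear from here.
Hannah starts before Aoife ends → Aoife and Hannah overlap.
Amara starts exactly when Aoife ends (back-to-back, no overlap); Aoife is clear from here.
Amara starts before Hannah ends → Hannah and Amara overlap.
Ingrid starts before Hannah ends → Hannah and Ingrid overlap.
Ingrid starts before Amara ends → Amara and Ingrid overlap.

Amara & Hannah, Amara & Ingrid, Aoife & Hannah, Hannah & Ingrid, Jonas & Ravi, Jonas & Sofia, Kenji & Sana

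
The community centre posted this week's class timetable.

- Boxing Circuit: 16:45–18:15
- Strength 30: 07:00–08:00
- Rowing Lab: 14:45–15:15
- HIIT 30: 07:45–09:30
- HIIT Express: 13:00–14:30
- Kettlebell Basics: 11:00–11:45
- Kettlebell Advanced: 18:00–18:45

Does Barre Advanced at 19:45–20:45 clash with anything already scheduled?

Strength 30: ends 08:00 at or before Barre Advanced starts 19:45 → clear.
HIIT 30: ends 09:30 at or before Barre Advanced starts 19:45 → clear.
Kettlebell Basics: ends 11:45 at or before Barre Advanced starts 19:45 → clear.
HIIT Express: ends 14:30 at or before Barre Advanced starts 19:45 → clear.
Rowing Lab: ends 15:15 at or before Barre Advanced starts 19:45 → clear.
Boxing Circuit: ends 18:15 at or before Barre Advanced starts 19:45 → clear.
Kettlebell Advanced: ends 18:45 at or before Barre Advanced starts 19:45 → clear.

No — it doesn't clash with anything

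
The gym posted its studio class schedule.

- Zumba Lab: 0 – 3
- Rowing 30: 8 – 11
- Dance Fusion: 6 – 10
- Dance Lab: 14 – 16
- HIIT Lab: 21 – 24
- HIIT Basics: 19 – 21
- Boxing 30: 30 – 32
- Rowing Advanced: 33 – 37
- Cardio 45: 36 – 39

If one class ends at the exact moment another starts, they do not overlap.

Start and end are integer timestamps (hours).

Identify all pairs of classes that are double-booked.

Sorted by start: Zumba Lab, Dance Fusion, Rowing 30, Dance Lab, HIIT Basics, HIIT Lab, Boxing 30, Rowing Advanced, Cardio 45.
Dance Fusion starts after Zumba Lab ends, so nothing later overlaps Zumba Lab either.
Rowing 30 starts before Dance Fusion ends → Dance Fusion and Rowing 30 overlap.
Dance Lab starts after Dance Fusion ends, so nothing later overlaps Dance Fusion either.
Dance Lab starts after Rowing 30 ends, so nothing later overlaps Rowing 30 either.
HIIT Basics starts after Dance Lab ends, so nothing later overlaps Dance Lab either.
HIIT Lab starts exactly when HIIT Basics ends (back-to-back, no overlap), so nothing later overlaps HIIT Basics either.
Boxing 30 starts after HIIT Lab ends, so nothing later overlaps HIIT Lab either.
Rowing Advanced starts after Boxing 30 ends, so nothing later overlaps Boxing 30 either.
Cardio 45 starts before Rowing Advanced ends → Rowing Advanced and Cardio 45 overlap.

Cardio 45 & Rowing Advanced, Dance Fusion & Rowing 30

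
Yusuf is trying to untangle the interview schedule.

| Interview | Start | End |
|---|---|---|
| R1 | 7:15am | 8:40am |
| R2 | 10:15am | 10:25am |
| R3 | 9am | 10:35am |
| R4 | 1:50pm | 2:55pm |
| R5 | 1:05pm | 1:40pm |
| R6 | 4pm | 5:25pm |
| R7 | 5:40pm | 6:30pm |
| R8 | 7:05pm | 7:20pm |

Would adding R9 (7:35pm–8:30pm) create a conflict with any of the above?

No — it doesn't clash with anything

R1: ends 8:40am at or before R9 starts 7:35pm → clear.
R3: ends 10:35am at or before R9 starts 7:35pm → clear.
R2: ends 10:25am at or before R9 starts 7:35pm → clear.
R5: ends 1:40pm at or before R9 starts 7:35pm → clear.
R4: ends 2:55pm at or before R9 starts 7:35pm → clear.
R6: ends 5:25pm at or before R9 starts 7:35pm → clear.
R7: ends 6:30pm at or before R9 starts 7:35pm → clear.
R8: ends 7:20pm at or before R9 starts 7:35pm → clear.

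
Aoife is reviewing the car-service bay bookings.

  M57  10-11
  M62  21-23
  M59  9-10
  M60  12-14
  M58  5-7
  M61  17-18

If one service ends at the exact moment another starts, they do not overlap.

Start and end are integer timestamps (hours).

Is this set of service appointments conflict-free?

Two intervals overlap when each starts before the other ends.
Sorted by start: M58, M59, M57, M60, M61, M62.
M59 starts after M58 ends, so M58 has no further overlaps.
M57 starts exactly when M59 ends (back-to-back, no overlap), so M59 has no further overlaps.
M60 starts after M57 ends, so M57 has no further overlaps.
M61 starts after M60 ends, so M60 has no further overlaps.
M62 starts after M61 ends.
Every pair is clear; the schedule has no overlaps.

Yes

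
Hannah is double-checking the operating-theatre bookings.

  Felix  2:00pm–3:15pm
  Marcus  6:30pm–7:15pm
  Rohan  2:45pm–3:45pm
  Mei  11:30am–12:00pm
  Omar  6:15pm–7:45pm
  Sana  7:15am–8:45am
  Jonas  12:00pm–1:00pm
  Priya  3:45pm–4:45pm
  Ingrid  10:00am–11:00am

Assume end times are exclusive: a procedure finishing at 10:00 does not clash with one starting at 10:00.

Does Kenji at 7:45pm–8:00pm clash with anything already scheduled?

Sana: ends 8:45am at or before Kenji starts 7:45pm → clear.
Ingrid: ends 11:00am at or before Kenji starts 7:45pm → clear.
Mei: ends 12:00pm at or before Kenji starts 7:45pm → clear.
Jonas: ends 1:00pm at or before Kenji starts 7:45pm → clear.
Felix: ends 3:15pm at or before Kenji starts 7:45pm → clear.
Rohan: ends 3:45pm at or before Kenji starts 7:45pm → clear.
Priya: ends 4:45pm at or before Kenji starts 7:45pm → clear.
Omar: ends 7:45pm at or before Kenji starts 7:45pm → clear.
Marcus: ends 7:15pm at or before Kenji starts 7:45pm → clear.

No — it doesn't clash with anything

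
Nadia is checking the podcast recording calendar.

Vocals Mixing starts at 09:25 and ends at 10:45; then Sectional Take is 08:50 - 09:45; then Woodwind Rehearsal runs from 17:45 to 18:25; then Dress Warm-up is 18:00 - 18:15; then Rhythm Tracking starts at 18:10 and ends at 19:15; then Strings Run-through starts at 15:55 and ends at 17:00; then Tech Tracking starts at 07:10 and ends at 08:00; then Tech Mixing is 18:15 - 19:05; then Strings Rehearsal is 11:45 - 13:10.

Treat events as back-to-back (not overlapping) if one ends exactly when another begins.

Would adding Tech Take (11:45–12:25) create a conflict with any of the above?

Yes — it overlaps Strings Rehearsal

Tech Tracking: ends 08:00 at or before Tech Take starts 11:45 → clear.
Sectional Take: ends 09:45 at or before Tech Take starts 11:45 → clear.
Vocals Mixing: ends 10:45 at or before Tech Take starts 11:45 → clear.
Strings Rehearsal: starts 11:45 before Tech Take ends 12:25, and ends 13:10 after Tech Take starts 11:45 → overlap.
Strings Run-through: starts 15:55 at or after Tech Take ends 12:25 → clear.
Woodwind Rehearsal: starts 17:45 at or after Tech Take ends 12:25 → clear.
Dress Warm-up: starts 18:00 at or after Tech Take ends 12:25 → clear.
Rhythm Tracking: starts 18:10 at or after Tech Take ends 12:25 → clear.
Tech Mixing: starts 18:15 at or after Tech Take ends 12:25 → clear.
Tech Take overlaps Strings Rehearsal.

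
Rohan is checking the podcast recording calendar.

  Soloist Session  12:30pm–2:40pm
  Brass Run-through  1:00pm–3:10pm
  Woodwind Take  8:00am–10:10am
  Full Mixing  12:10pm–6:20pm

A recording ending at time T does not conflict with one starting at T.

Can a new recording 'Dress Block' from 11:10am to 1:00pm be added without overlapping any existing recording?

No — it overlaps Full Mixing, Soloist Session

Woodwind Take: ends 10:10am at or before Dress Block starts 11:10am → clear.
Full Mixing: starts 12:10pm before Dress Block ends 1:00pm, and ends 6:20pm after Dress Block starts 11:10am → overlap.
Soloist Session: starts 12:30pm before Dress Block ends 1:00pm, and ends 2:40pm after Dress Block starts 11:10am → overlap.
Brass Run-through: starts 1:00pm at or after Dress Block ends 1:00pm → clear.
Dress Block overlaps Soloist Session, Full Mixing.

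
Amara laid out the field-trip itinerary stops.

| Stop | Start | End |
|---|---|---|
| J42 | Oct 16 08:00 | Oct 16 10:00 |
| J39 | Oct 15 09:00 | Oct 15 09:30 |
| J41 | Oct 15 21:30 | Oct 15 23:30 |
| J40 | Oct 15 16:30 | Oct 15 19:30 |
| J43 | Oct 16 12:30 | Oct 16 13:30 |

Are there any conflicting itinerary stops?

Two intervals overlap when each starts before the other ends.
Sorted by start: J39, J40, J41, J42, J43.
J40 starts after J39 ends, so J39 has no further overlaps.
J41 starts after J40 ends, so J40 has no further overlaps.
J42 starts after J41 ends, so J41 has no further overlaps.
J43 starts after J42 ends.
Every pair is clear; the schedule has no overlaps.

No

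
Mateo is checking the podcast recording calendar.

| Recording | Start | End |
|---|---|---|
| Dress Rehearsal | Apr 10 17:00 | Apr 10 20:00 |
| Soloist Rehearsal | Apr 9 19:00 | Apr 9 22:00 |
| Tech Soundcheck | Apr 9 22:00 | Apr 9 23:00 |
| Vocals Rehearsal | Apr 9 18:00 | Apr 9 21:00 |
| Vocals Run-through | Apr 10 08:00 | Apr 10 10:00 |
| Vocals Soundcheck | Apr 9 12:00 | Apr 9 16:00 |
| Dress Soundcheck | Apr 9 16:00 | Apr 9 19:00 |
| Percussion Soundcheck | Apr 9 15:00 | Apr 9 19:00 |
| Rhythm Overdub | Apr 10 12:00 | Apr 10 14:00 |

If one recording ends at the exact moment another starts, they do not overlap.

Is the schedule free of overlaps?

No

Sorted by start: Vocals Soundcheck, Percussion Soundcheck, Dress Soundcheck, Vocals Rehearsal, Soloist Rehearsal, Tech Soundcheck, Vocals Run-through, Rhythm Overdub, Dress Rehearsal.
Percussion Soundcheck starts before Vocals Soundcheck ends → Vocals Soundcheck and Percussion Soundcheck overlap.
That's a conflict, so the schedule is not conflict-free.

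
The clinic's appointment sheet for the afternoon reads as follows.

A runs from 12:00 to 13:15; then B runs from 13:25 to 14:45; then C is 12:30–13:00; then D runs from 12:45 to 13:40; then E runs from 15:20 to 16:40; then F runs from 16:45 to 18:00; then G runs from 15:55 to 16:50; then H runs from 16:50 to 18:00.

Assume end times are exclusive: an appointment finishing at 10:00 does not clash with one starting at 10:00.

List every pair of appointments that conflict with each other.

Sorted by start: A, C, D, B, E, G, F, H.
C starts before A ends → A and C overlap.
D starts before A ends → A and D overlap.
B starts after A ends; A is clear from here.
D starts before C ends → C and D overlap.
B starts after C ends; C is clear from here.
B starts before D ends → D and B overlap.
E starts after D ends; D is clear from here.
E starts after B ends; B is clear from here.
G starts before E ends → E and G overlap.
F starts after E ends; E is clear from here.
F starts before G ends → G and F overlap.
H starts exactly when G ends (back-to-back, no overlap).
H starts before F ends → F and H overlap.

A & C, A & D, B & D, C & D, E & G, F & G, F & H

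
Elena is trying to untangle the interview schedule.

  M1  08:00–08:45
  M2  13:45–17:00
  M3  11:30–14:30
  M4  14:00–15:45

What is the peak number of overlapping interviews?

Walk through starts and ends in time order (an end at T is processed before a start at T):
08:00 start M1 → 1
08:45 end M1 → 0
11:30 start M3 → 1
13:45 start M2 → 2
14:00 start M4 → 3
14:30 end M3 → 2
15:45 end M4 → 1
17:00 end M2 → 0
Peak is 3, at 14:00 (M2, M3, M4).

3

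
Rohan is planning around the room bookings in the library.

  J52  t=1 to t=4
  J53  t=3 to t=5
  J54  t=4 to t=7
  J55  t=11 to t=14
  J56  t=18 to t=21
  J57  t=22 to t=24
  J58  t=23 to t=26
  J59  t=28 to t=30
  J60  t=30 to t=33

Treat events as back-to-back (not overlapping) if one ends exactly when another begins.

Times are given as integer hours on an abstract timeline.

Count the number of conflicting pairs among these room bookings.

3

Sorted by start: J52, J53, J54, J55, J56, J57, J58, J59, J60.
J53 starts before J52 ends → J52 and J53 overlap.
J54 starts exactly when J52 ends (back-to-back, no overlap) — done with J52.
J54 starts before J53 ends → J53 and J54 overlap.
J55 starts after J53 ends — done with J53.
J55 starts after J54 ends — done with J54.
J56 starts after J55 ends — done with J55.
J57 starts after J56 ends — done with J56.
J58 starts before J57 ends → J57 and J58 overlap.
J59 starts after J57 ends — done with J57.
J59 starts after J58 ends — done with J58.
J60 starts exactly when J59 ends (back-to-back, no overlap).
Overlapping pairs: J52 & J53, J53 & J54, J57 & J58 — 3 in total.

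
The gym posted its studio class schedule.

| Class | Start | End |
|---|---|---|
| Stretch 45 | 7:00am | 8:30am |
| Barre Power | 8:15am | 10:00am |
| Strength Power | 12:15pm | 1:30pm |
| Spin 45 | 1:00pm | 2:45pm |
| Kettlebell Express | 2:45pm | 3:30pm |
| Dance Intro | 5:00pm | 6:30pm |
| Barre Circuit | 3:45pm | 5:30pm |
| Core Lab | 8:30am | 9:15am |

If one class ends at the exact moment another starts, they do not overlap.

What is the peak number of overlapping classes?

2

Walk through starts and ends in time order (an end at T is processed before a start at T):
7:00am start Stretch 45 → 1
8:15am start Barre Power → 2
8:30am end Stretch 45 → 1
8:30am start Core Lab → 2
9:15am end Core Lab → 1
10:00am end Barre Power → 0
12:15pm start Strength Power → 1
1:00pm start Spin 45 → 2
1:30pm end Strength Power → 1
2:45pm end Spin 45 → 0
2:45pm start Kettlebell Express → 1
3:30pm end Kettlebell Express → 0
3:45pm start Barre Circuit → 1
5:00pm start Dance Intro → 2
5:30pm end Barre Circuit → 1
6:30pm end Dance Intro → 0
Peak is 2, at 8:15am (Barre Power, Stretch 45).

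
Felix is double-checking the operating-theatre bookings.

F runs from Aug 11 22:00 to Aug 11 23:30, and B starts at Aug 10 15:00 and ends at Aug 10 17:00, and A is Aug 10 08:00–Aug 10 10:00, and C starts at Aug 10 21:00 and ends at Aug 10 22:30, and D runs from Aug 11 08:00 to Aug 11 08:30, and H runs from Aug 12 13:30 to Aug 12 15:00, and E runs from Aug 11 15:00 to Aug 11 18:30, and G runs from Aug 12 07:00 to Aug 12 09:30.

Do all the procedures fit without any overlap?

Yes

Sorted by start: A, B, C, D, E, F, G, H.
B starts after A ends; A is clear from here.
C starts after B ends; B is clear from here.
D starts after C ends; C is clear from here.
E starts after D ends; D is clear from here.
F starts after E ends; E is clear from here.
G starts after F ends; F is clear from here.
H starts after G ends.
Every pair is clear; the schedule has no overlaps.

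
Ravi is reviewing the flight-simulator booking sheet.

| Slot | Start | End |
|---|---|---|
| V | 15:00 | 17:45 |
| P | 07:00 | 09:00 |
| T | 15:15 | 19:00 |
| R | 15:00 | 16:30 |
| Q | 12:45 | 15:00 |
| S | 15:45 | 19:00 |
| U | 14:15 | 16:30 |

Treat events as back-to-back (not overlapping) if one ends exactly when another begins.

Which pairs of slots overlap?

Check each pair: they overlap iff neither finishes before the other starts.
Sorted by start: P, Q, U, R, V, T, S.
Q starts after P ends; P is clear from here.
U starts before Q ends → Q and U overlap.
R starts exactly when Q ends (back-to-back, no overlap); Q is clear from here.
R starts before U ends → U and R overlap.
V starts before U ends → U and V overlap.
T starts before U ends → U and T overlap.
S starts before U ends → U and S overlap.
V starts before R ends → R and V overlap.
T starts before R ends → R and T overlap.
S starts before R ends → R and S overlap.
T starts before V ends → V and T overlap.
S starts before V ends → V and S overlap.
S starts before T ends → T and S overlap.

Q & U, R & S, R & T, R & U, R & V, S & T, S & U, S & V, T & U, T & V, U & V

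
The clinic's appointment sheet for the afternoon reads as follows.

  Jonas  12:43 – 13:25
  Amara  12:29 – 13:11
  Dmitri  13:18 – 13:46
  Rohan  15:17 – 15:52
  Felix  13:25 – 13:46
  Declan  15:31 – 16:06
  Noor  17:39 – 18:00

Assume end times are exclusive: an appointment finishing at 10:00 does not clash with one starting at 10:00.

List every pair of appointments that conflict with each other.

Amara & Jonas, Declan & Rohan, Dmitri & Felix, Dmitri & Jonas

Check each pair: they overlap iff neither finishes before the other starts.
Sorted by start: Amara, Jonas, Dmitri, Felix, Rohan, Declan, Noor.
Jonas starts before Amara ends → Amara and Jonas overlap.
Dmitri starts after Amara ends — done with Amara.
Dmitri starts before Jonas ends → Jonas and Dmitri overlap.
Felix starts exactly when Jonas ends (back-to-back, no overlap) — done with Jonas.
Felix starts before Dmitri ends → Dmitri and Felix overlap.
Rohan starts after Dmitri ends — done with Dmitri.
Rohan starts after Felix ends — done with Felix.
Declan starts before Rohan ends → Rohan and Declan overlap.
Noor starts after Rohan ends.
Noor starts after Declan ends.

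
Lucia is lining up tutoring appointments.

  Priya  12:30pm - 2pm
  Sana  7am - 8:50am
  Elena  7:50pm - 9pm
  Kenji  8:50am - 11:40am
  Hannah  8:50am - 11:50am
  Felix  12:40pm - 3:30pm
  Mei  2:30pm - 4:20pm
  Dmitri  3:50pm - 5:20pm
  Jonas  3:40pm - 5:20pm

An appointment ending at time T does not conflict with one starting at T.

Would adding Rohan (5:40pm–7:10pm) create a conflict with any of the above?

No — it doesn't clash with anything

Sana: ends 8:50am at or before Rohan starts 5:40pm → clear.
Kenji: ends 11:40am at or before Rohan starts 5:40pm → clear.
Hannah: ends 11:50am at or before Rohan starts 5:40pm → clear.
Priya: ends 2pm at or before Rohan starts 5:40pm → clear.
Felix: ends 3:30pm at or before Rohan starts 5:40pm → clear.
Mei: ends 4:20pm at or before Rohan starts 5:40pm → clear.
Jonas: ends 5:20pm at or before Rohan starts 5:40pm → clear.
Dmitri: ends 5:20pm at or before Rohan starts 5:40pm → clear.
Elena: starts 7:50pm at or after Rohan ends 7:10pm → clear.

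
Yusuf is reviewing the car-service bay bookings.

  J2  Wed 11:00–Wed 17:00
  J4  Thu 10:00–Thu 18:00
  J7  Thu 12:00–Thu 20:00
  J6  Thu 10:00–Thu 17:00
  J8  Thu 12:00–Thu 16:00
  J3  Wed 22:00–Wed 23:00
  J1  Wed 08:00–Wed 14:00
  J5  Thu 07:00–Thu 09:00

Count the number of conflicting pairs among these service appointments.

Sorted by start: J1, J2, J3, J5, J4, J6, J7, J8.
J2 starts before J1 ends → J1 and J2 overlap.
J3 starts after J1 ends; J1 is clear from here.
J3 starts after J2 ends; J2 is clear from here.
J5 starts after J3 ends; J3 is clear from here.
J4 starts after J5 ends; J5 is clear from here.
J6 starts before J4 ends → J4 and J6 overlap.
J7 starts before J4 ends → J4 and J7 overlap.
J8 starts before J4 ends → J4 and J8 overlap.
J7 starts before J6 ends → J6 and J7 overlap.
J8 starts before J6 ends → J6 and J8 overlap.
J8 starts before J7 ends → J7 and J8 overlap.
Overlapping pairs: J1 & J2, J4 & J6, J4 & J7, J4 & J8, J6 & J7, J6 & J8, J7 & J8 — 7 in total.

7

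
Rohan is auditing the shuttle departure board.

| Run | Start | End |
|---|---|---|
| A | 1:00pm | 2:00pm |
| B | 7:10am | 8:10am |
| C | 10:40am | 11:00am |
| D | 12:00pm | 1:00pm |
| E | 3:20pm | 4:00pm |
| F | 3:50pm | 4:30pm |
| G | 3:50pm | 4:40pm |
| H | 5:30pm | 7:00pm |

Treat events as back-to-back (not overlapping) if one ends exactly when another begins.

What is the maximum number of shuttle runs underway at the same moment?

3

Walk through starts and ends in time order (an end at T is processed before a start at T):
7:10am start B → 1
8:10am end B → 0
10:40am start C → 1
11:00am end C → 0
12:00pm start D → 1
1:00pm end D → 0
1:00pm start A → 1
2:00pm end A → 0
3:20pm start E → 1
3:50pm start F → 2
3:50pm start G → 3
4:00pm end E → 2
4:30pm end F → 1
4:40pm end G → 0
5:30pm start H → 1
7:00pm end H → 0
Peak is 3, at 3:50pm (E, F, G).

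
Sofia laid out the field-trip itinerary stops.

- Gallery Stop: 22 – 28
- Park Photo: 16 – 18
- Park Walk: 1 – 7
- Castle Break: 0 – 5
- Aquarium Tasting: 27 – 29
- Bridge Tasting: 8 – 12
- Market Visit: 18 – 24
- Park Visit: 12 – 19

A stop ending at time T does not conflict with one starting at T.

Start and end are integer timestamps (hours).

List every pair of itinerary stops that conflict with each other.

Aquarium Tasting & Gallery Stop, Castle Break & Park Walk, Gallery Stop & Market Visit, Market Visit & Park Visit, Park Photo & Park Visit

Sorted by start: Castle Break, Park Walk, Bridge Tasting, Park Visit, Park Photo, Market Visit, Gallery Stop, Aquarium Tasting.
Park Walk starts before Castle Break ends → Castle Break and Park Walk overlap.
Bridge Tasting starts after Castle Break ends; Castle Break is clear from here.
Bridge Tasting starts after Park Walk ends; Park Walk is clear from here.
Park Visit starts exactly when Bridge Tasting ends (back-to-back, no overlap); Bridge Tasting is clear from here.
Park Photo starts before Park Visit ends → Park Visit and Park Photo overlap.
Market Visit starts before Park Visit ends → Park Visit and Market Visit overlap.
Gallery Stop starts after Park Visit ends; Park Visit is clear from here.
Market Visit starts exactly when Park Photo ends (back-to-back, no overlap); Park Photo is clear from here.
Gallery Stop starts before Market Visit ends → Market Visit and Gallery Stop overlap.
Aquarium Tasting starts after Market Visit ends.
Aquarium Tasting starts before Gallery Stop ends → Gallery Stop and Aquarium Tasting overlap.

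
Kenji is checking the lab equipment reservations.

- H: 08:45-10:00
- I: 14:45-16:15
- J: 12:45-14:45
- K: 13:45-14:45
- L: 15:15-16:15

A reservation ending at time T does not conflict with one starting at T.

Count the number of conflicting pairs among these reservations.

2

Sorted by start: H, J, K, I, L.
J starts after H ends; H is clear from here.
K starts before J ends → J and K overlap.
I starts exactly when J ends (back-to-back, no overlap); J is clear from here.
I starts exactly when K ends (back-to-back, no overlap); K is clear from here.
L starts before I ends → I and L overlap.
Overlapping pairs: I & L, J & K — 2 in total.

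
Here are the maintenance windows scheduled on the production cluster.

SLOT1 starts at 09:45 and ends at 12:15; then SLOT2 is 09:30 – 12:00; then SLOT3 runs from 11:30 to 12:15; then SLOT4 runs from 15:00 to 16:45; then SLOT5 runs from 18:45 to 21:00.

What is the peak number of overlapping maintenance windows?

Sweep the timeline, counting +1 at each start and −1 at each end (ends before starts at a tie):
09:30 start SLOT2 → 1
09:45 start SLOT1 → 2
11:30 start SLOT3 → 3
12:00 end SLOT2 → 2
12:15 end SLOT1 → 1
12:15 end SLOT3 → 0
15:00 start SLOT4 → 1
16:45 end SLOT4 → 0
18:45 start SLOT5 → 1
21:00 end SLOT5 → 0
Peak is 3, at 11:30 (SLOT1, SLOT2, SLOT3).

3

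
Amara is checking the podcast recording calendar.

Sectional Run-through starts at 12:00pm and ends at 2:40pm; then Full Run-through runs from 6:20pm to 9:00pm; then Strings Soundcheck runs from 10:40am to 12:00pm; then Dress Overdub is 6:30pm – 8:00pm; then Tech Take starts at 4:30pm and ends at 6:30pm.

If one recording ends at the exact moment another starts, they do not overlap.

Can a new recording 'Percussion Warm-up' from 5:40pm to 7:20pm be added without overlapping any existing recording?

Strings Soundcheck: ends 12:00pm at or before Percussion Warm-up starts 5:40pm → clear.
Sectional Run-through: ends 2:40pm at or before Percussion Warm-up starts 5:40pm → clear.
Tech Take: starts 4:30pm before Percussion Warm-up ends 7:20pm, and ends 6:30pm after Percussion Warm-up starts 5:40pm → overlap.
Full Run-through: starts 6:20pm before Percussion Warm-up ends 7:20pm, and ends 9:00pm after Percussion Warm-up starts 5:40pm → overlap.
Dress Overdub: starts 6:30pm before Percussion Warm-up ends 7:20pm, and ends 8:00pm after Percussion Warm-up starts 5:40pm → overlap.
Percussion Warm-up overlaps Dress Overdub, Tech Take, Full Run-through.

No — it overlaps Dress Overdub, Full Run-through, Tech Take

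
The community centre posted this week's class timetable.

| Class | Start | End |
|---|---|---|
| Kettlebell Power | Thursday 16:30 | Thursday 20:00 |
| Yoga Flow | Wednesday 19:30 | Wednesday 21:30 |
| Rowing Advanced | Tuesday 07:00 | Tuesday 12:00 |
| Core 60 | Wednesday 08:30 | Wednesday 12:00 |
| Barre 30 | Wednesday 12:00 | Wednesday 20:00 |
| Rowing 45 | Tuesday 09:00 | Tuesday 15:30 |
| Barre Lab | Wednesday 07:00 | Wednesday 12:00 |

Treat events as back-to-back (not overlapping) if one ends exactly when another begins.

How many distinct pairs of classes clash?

Check each pair: they overlap iff neither finishes before the other starts.
Sorted by start: Rowing Advanced, Rowing 45, Barre Lab, Core 60, Barre 30, Yoga Flow, Kettlebell Power.
Rowing 45 starts before Rowing Advanced ends → Rowing Advanced and Rowing 45 overlap.
Barre Lab starts after Rowing Advanced ends, so Rowing Advanced has no further overlaps.
Barre Lab starts after Rowing 45 ends, so Rowing 45 has no further overlaps.
Core 60 starts before Barre Lab ends → Barre Lab and Core 60 overlap.
Barre 30 starts exactly when Barre Lab ends (back-to-back, no overlap), so Barre Lab has no further overlaps.
Barre 30 starts exactly when Core 60 ends (back-to-back, no overlap), so Core 60 has no further overlaps.
Yoga Flow starts before Barre 30 ends → Barre 30 and Yoga Flow overlap.
Kettlebell Power starts after Barre 30 ends.
Kettlebell Power starts after Yoga Flow ends.
Overlapping pairs: Barre 30 & Yoga Flow, Barre Lab & Core 60, Rowing 45 & Rowing Advanced — 3 in total.

3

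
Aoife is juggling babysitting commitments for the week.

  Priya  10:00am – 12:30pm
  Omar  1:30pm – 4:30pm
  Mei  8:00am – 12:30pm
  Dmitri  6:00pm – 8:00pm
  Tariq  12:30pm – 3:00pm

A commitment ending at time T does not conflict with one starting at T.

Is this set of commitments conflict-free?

No

Sorted by start: Mei, Priya, Tariq, Omar, Dmitri.
Priya starts before Mei ends → Mei and Priya overlap.
That's a conflict, so the schedule is not conflict-free.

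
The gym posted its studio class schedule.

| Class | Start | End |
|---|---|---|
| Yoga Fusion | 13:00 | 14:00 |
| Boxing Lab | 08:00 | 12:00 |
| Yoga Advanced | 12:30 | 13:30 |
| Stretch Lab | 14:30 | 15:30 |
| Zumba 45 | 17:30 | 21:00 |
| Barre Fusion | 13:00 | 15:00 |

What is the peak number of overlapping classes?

3

Sweep the timeline, counting +1 at each start and −1 at each end (ends before starts at a tie):
08:00 start Boxing Lab → 1
12:00 end Boxing Lab → 0
12:30 start Yoga Advanced → 1
13:00 start Barre Fusion → 2
13:00 start Yoga Fusion → 3
13:30 end Yoga Advanced → 2
14:00 end Yoga Fusion → 1
14:30 start Stretch Lab → 2
15:00 end Barre Fusion → 1
15:30 end Stretch Lab → 0
17:30 start Zumba 45 → 1
21:00 end Zumba 45 → 0
Peak is 3, at 13:00 (Barre Fusion, Yoga Advanced, Yoga Fusion).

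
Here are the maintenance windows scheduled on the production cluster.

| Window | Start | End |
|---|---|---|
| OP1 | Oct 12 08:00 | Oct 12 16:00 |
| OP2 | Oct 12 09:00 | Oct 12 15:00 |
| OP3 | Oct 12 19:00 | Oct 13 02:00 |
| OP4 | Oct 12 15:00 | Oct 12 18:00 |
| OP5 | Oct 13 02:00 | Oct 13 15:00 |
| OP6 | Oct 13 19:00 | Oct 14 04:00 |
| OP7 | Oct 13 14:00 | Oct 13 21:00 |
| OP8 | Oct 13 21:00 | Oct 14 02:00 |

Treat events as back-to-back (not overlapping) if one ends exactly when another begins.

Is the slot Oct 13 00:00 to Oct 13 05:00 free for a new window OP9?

No — it overlaps OP3, OP5

OP1: ends Oct 12 16:00 at or before OP9 starts Oct 13 00:00 → clear.
OP2: ends Oct 12 15:00 at or before OP9 starts Oct 13 00:00 → clear.
OP4: ends Oct 12 18:00 at or before OP9 starts Oct 13 00:00 → clear.
OP3: starts Oct 12 19:00 before OP9 ends Oct 13 05:00, and ends Oct 13 02:00 after OP9 starts Oct 13 00:00 → overlap.
OP5: starts Oct 13 02:00 before OP9 ends Oct 13 05:00, and ends Oct 13 15:00 after OP9 starts Oct 13 00:00 → overlap.
OP7: starts Oct 13 14:00 at or after OP9 ends Oct 13 05:00 → clear.
OP6: starts Oct 13 19:00 at or after OP9 ends Oct 13 05:00 → clear.
OP8: starts Oct 13 21:00 at or after OP9 ends Oct 13 05:00 → clear.
OP9 overlaps OP3, OP5.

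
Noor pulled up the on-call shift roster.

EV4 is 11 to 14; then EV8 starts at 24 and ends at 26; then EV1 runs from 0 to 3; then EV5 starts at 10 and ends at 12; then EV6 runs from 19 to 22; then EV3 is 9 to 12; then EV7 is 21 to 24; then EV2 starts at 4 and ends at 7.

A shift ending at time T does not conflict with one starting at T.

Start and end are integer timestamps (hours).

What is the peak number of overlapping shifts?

3

Sweep the timeline, counting +1 at each start and −1 at each end (ends before starts at a tie):
0 start EV1 → 1
3 end EV1 → 0
4 start EV2 → 1
7 end EV2 → 0
9 start EV3 → 1
10 start EV5 → 2
11 start EV4 → 3
12 end EV3 → 2
12 end EV5 → 1
14 end EV4 → 0
19 start EV6 → 1
21 start EV7 → 2
22 end EV6 → 1
24 end EV7 → 0
24 start EV8 → 1
26 end EV8 → 0
Peak is 3, at 11 (EV3, EV4, EV5).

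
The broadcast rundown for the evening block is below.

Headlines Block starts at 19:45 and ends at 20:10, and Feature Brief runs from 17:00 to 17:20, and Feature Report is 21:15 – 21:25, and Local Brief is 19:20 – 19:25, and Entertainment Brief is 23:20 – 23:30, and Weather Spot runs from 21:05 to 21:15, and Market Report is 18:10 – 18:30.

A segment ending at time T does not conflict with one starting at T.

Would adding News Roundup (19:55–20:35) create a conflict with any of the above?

Feature Brief: ends 17:20 at or before News Roundup starts 19:55 → clear.
Market Report: ends 18:30 at or before News Roundup starts 19:55 → clear.
Local Brief: ends 19:25 at or before News Roundup starts 19:55 → clear.
Headlines Block: starts 19:45 before News Roundup ends 20:35, and ends 20:10 after News Roundup starts 19:55 → overlap.
Weather Spot: starts 21:05 at or after News Roundup ends 20:35 → clear.
Feature Report: starts 21:15 at or after News Roundup ends 20:35 → clear.
Entertainment Brief: starts 23:20 at or after News Roundup ends 20:35 → clear.
News Roundup overlaps Headlines Block.

Yes — it overlaps Headlines Block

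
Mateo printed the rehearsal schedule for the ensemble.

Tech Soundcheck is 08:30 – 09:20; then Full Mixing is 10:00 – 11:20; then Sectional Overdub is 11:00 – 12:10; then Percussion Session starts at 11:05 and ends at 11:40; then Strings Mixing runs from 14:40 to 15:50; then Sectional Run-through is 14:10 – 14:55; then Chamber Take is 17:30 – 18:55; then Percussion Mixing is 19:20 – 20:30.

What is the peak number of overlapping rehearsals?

3

Sort all start/end points and keep a running count:
08:30 start Tech Soundcheck → 1
09:20 end Tech Soundcheck → 0
10:00 start Full Mixing → 1
11:00 start Sectional Overdub → 2
11:05 start Percussion Session → 3
11:20 end Full Mixing → 2
11:40 end Percussion Session → 1
12:10 end Sectional Overdub → 0
14:10 start Sectional Run-through → 1
14:40 start Strings Mixing → 2
14:55 end Sectional Run-through → 1
15:50 end Strings Mixing → 0
17:30 start Chamber Take → 1
18:55 end Chamber Take → 0
19:20 start Percussion Mixing → 1
20:30 end Percussion Mixing → 0
Peak is 3, at 11:05 (Full Mixing, Percussion Session, Sectional Overdub).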